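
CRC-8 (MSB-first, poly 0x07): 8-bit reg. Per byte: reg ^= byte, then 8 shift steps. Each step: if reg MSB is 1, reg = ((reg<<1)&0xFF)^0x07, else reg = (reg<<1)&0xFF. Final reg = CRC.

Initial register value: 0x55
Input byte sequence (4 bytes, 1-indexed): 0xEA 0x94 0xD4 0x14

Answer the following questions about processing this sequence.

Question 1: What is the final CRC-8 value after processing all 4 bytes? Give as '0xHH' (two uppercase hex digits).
Answer: 0xCA

Derivation:
After byte 1 (0xEA): reg=0x34
After byte 2 (0x94): reg=0x69
After byte 3 (0xD4): reg=0x3A
After byte 4 (0x14): reg=0xCA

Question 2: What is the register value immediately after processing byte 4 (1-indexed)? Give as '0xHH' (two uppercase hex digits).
Answer: 0xCA

Derivation:
After byte 1 (0xEA): reg=0x34
After byte 2 (0x94): reg=0x69
After byte 3 (0xD4): reg=0x3A
After byte 4 (0x14): reg=0xCA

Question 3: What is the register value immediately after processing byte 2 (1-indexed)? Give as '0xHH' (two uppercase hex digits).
After byte 1 (0xEA): reg=0x34
After byte 2 (0x94): reg=0x69

Answer: 0x69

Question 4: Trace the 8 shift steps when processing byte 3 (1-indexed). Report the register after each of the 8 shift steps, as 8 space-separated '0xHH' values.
After byte 1 (0xEA): reg=0x34
After byte 2 (0x94): reg=0x69
Register before byte 3: 0x69
After XOR with byte 0xD4: 0xBD

Answer: 0x7D 0xFA 0xF3 0xE1 0xC5 0x8D 0x1D 0x3A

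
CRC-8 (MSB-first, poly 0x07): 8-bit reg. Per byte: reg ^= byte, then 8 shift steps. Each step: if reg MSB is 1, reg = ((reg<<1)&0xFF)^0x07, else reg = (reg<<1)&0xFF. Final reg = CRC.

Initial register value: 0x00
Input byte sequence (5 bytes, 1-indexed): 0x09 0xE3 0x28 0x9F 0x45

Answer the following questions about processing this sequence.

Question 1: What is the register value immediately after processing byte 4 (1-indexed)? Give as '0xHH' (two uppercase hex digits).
After byte 1 (0x09): reg=0x3F
After byte 2 (0xE3): reg=0x1A
After byte 3 (0x28): reg=0x9E
After byte 4 (0x9F): reg=0x07

Answer: 0x07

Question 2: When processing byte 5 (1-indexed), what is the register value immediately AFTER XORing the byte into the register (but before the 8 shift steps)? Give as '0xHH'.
Register before byte 5: 0x07
Byte 5: 0x45
0x07 XOR 0x45 = 0x42

Answer: 0x42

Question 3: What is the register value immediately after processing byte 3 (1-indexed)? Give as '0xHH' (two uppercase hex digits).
After byte 1 (0x09): reg=0x3F
After byte 2 (0xE3): reg=0x1A
After byte 3 (0x28): reg=0x9E

Answer: 0x9E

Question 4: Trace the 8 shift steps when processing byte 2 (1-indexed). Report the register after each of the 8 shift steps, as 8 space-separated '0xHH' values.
Answer: 0xBF 0x79 0xF2 0xE3 0xC1 0x85 0x0D 0x1A

Derivation:
After byte 1 (0x09): reg=0x3F
Register before byte 2: 0x3F
After XOR with byte 0xE3: 0xDC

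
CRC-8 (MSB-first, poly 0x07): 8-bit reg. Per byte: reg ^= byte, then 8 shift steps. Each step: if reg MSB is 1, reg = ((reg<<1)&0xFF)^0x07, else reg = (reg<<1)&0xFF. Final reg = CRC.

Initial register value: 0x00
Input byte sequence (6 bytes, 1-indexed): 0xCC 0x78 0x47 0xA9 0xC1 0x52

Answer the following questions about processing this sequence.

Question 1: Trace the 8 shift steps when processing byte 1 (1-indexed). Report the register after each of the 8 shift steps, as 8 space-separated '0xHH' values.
Register before byte 1: 0x00
After XOR with byte 0xCC: 0xCC

Answer: 0x9F 0x39 0x72 0xE4 0xCF 0x99 0x35 0x6A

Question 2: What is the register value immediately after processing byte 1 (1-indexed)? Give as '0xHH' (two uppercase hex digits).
After byte 1 (0xCC): reg=0x6A

Answer: 0x6A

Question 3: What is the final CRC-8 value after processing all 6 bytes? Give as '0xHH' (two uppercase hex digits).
After byte 1 (0xCC): reg=0x6A
After byte 2 (0x78): reg=0x7E
After byte 3 (0x47): reg=0xAF
After byte 4 (0xA9): reg=0x12
After byte 5 (0xC1): reg=0x37
After byte 6 (0x52): reg=0x3C

Answer: 0x3C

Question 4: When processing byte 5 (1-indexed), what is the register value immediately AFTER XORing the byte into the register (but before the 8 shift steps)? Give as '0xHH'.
Register before byte 5: 0x12
Byte 5: 0xC1
0x12 XOR 0xC1 = 0xD3

Answer: 0xD3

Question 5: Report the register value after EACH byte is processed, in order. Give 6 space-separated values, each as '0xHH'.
0x6A 0x7E 0xAF 0x12 0x37 0x3C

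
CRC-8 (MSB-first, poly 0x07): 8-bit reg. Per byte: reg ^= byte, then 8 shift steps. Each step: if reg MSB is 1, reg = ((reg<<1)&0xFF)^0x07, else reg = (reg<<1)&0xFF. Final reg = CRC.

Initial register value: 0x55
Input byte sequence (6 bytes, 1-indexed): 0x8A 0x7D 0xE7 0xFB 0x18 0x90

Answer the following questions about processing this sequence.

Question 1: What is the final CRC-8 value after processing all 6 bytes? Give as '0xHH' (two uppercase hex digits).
Answer: 0x7E

Derivation:
After byte 1 (0x8A): reg=0x13
After byte 2 (0x7D): reg=0x0D
After byte 3 (0xE7): reg=0x98
After byte 4 (0xFB): reg=0x2E
After byte 5 (0x18): reg=0x82
After byte 6 (0x90): reg=0x7E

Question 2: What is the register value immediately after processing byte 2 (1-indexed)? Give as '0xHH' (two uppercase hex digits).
After byte 1 (0x8A): reg=0x13
After byte 2 (0x7D): reg=0x0D

Answer: 0x0D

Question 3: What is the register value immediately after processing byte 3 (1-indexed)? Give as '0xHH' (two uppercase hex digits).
Answer: 0x98

Derivation:
After byte 1 (0x8A): reg=0x13
After byte 2 (0x7D): reg=0x0D
After byte 3 (0xE7): reg=0x98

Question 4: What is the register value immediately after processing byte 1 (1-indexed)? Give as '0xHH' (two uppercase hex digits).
After byte 1 (0x8A): reg=0x13

Answer: 0x13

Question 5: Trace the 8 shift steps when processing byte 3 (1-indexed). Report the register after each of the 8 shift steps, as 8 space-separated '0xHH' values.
Answer: 0xD3 0xA1 0x45 0x8A 0x13 0x26 0x4C 0x98

Derivation:
After byte 1 (0x8A): reg=0x13
After byte 2 (0x7D): reg=0x0D
Register before byte 3: 0x0D
After XOR with byte 0xE7: 0xEA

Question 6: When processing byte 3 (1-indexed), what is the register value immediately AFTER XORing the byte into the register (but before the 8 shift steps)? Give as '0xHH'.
Answer: 0xEA

Derivation:
Register before byte 3: 0x0D
Byte 3: 0xE7
0x0D XOR 0xE7 = 0xEA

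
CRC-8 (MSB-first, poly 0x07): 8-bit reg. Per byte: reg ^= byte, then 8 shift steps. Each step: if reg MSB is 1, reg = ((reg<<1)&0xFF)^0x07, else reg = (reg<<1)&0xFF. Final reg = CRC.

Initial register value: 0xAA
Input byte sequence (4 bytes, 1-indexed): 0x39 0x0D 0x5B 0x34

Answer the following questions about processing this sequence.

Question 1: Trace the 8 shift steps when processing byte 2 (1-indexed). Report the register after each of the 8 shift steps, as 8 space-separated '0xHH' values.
After byte 1 (0x39): reg=0xF0
Register before byte 2: 0xF0
After XOR with byte 0x0D: 0xFD

Answer: 0xFD 0xFD 0xFD 0xFD 0xFD 0xFD 0xFD 0xFD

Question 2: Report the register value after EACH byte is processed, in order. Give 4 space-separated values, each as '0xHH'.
0xF0 0xFD 0x7B 0xEA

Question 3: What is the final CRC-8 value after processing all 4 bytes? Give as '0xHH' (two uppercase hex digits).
Answer: 0xEA

Derivation:
After byte 1 (0x39): reg=0xF0
After byte 2 (0x0D): reg=0xFD
After byte 3 (0x5B): reg=0x7B
After byte 4 (0x34): reg=0xEA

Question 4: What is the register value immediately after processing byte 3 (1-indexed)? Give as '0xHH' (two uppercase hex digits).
After byte 1 (0x39): reg=0xF0
After byte 2 (0x0D): reg=0xFD
After byte 3 (0x5B): reg=0x7B

Answer: 0x7B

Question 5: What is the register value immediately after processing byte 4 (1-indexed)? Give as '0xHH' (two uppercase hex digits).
Answer: 0xEA

Derivation:
After byte 1 (0x39): reg=0xF0
After byte 2 (0x0D): reg=0xFD
After byte 3 (0x5B): reg=0x7B
After byte 4 (0x34): reg=0xEA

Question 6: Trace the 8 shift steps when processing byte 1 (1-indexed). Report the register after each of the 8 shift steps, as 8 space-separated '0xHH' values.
Answer: 0x21 0x42 0x84 0x0F 0x1E 0x3C 0x78 0xF0

Derivation:
Register before byte 1: 0xAA
After XOR with byte 0x39: 0x93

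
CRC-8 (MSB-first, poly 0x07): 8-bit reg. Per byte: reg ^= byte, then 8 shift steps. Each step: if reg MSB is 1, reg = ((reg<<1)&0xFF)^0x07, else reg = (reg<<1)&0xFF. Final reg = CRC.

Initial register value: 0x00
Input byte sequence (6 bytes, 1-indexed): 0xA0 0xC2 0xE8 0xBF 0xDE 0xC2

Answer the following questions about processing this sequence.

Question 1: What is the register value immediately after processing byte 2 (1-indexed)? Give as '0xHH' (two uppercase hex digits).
After byte 1 (0xA0): reg=0x69
After byte 2 (0xC2): reg=0x58

Answer: 0x58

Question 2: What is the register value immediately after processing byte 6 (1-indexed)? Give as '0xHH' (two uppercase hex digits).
After byte 1 (0xA0): reg=0x69
After byte 2 (0xC2): reg=0x58
After byte 3 (0xE8): reg=0x19
After byte 4 (0xBF): reg=0x7B
After byte 5 (0xDE): reg=0x72
After byte 6 (0xC2): reg=0x19

Answer: 0x19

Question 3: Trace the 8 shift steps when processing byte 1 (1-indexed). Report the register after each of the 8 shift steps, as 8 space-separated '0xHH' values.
Answer: 0x47 0x8E 0x1B 0x36 0x6C 0xD8 0xB7 0x69

Derivation:
Register before byte 1: 0x00
After XOR with byte 0xA0: 0xA0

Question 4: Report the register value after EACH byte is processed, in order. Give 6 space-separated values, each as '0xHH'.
0x69 0x58 0x19 0x7B 0x72 0x19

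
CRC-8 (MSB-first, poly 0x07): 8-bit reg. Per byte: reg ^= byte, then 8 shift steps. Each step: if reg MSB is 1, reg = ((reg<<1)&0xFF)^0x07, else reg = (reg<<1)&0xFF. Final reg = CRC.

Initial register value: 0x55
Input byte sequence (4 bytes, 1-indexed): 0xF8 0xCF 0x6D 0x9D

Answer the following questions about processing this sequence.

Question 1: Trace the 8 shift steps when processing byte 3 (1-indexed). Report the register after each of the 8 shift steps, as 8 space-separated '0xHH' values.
After byte 1 (0xF8): reg=0x4A
After byte 2 (0xCF): reg=0x92
Register before byte 3: 0x92
After XOR with byte 0x6D: 0xFF

Answer: 0xF9 0xF5 0xED 0xDD 0xBD 0x7D 0xFA 0xF3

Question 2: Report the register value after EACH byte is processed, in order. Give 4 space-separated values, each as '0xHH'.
0x4A 0x92 0xF3 0x0D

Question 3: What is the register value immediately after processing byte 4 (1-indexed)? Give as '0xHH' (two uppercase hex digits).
After byte 1 (0xF8): reg=0x4A
After byte 2 (0xCF): reg=0x92
After byte 3 (0x6D): reg=0xF3
After byte 4 (0x9D): reg=0x0D

Answer: 0x0D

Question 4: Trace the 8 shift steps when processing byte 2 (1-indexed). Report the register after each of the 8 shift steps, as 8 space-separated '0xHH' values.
Answer: 0x0D 0x1A 0x34 0x68 0xD0 0xA7 0x49 0x92

Derivation:
After byte 1 (0xF8): reg=0x4A
Register before byte 2: 0x4A
After XOR with byte 0xCF: 0x85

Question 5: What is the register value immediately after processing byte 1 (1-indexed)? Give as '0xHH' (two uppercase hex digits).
Answer: 0x4A

Derivation:
After byte 1 (0xF8): reg=0x4A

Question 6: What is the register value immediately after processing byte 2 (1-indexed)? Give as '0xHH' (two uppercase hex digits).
Answer: 0x92

Derivation:
After byte 1 (0xF8): reg=0x4A
After byte 2 (0xCF): reg=0x92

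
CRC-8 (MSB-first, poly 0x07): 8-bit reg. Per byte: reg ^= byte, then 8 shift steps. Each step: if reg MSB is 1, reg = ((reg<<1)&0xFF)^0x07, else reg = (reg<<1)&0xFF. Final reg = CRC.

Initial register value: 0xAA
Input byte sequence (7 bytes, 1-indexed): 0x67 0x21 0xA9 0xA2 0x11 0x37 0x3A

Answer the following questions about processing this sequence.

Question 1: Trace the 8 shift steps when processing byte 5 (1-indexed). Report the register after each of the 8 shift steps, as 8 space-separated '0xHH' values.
Answer: 0x59 0xB2 0x63 0xC6 0x8B 0x11 0x22 0x44

Derivation:
After byte 1 (0x67): reg=0x6D
After byte 2 (0x21): reg=0xE3
After byte 3 (0xA9): reg=0xF1
After byte 4 (0xA2): reg=0xBE
Register before byte 5: 0xBE
After XOR with byte 0x11: 0xAF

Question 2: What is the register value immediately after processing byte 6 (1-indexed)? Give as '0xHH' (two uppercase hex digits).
Answer: 0x5E

Derivation:
After byte 1 (0x67): reg=0x6D
After byte 2 (0x21): reg=0xE3
After byte 3 (0xA9): reg=0xF1
After byte 4 (0xA2): reg=0xBE
After byte 5 (0x11): reg=0x44
After byte 6 (0x37): reg=0x5E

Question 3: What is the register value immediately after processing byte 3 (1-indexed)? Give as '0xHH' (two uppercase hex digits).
Answer: 0xF1

Derivation:
After byte 1 (0x67): reg=0x6D
After byte 2 (0x21): reg=0xE3
After byte 3 (0xA9): reg=0xF1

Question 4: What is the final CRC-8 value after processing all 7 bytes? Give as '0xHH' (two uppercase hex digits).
After byte 1 (0x67): reg=0x6D
After byte 2 (0x21): reg=0xE3
After byte 3 (0xA9): reg=0xF1
After byte 4 (0xA2): reg=0xBE
After byte 5 (0x11): reg=0x44
After byte 6 (0x37): reg=0x5E
After byte 7 (0x3A): reg=0x3B

Answer: 0x3B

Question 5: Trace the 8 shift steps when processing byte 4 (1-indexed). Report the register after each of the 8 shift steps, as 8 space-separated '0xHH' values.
Answer: 0xA6 0x4B 0x96 0x2B 0x56 0xAC 0x5F 0xBE

Derivation:
After byte 1 (0x67): reg=0x6D
After byte 2 (0x21): reg=0xE3
After byte 3 (0xA9): reg=0xF1
Register before byte 4: 0xF1
After XOR with byte 0xA2: 0x53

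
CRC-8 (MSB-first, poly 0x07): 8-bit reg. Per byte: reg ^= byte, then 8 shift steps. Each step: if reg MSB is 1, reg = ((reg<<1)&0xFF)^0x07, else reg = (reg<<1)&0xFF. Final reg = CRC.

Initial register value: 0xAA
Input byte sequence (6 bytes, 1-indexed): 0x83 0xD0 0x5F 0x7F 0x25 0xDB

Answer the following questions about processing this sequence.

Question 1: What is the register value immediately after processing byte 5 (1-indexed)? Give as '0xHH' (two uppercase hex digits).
Answer: 0x2B

Derivation:
After byte 1 (0x83): reg=0xDF
After byte 2 (0xD0): reg=0x2D
After byte 3 (0x5F): reg=0x59
After byte 4 (0x7F): reg=0xF2
After byte 5 (0x25): reg=0x2B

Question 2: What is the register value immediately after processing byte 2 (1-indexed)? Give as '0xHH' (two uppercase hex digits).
Answer: 0x2D

Derivation:
After byte 1 (0x83): reg=0xDF
After byte 2 (0xD0): reg=0x2D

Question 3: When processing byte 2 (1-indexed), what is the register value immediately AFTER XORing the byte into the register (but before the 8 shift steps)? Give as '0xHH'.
Register before byte 2: 0xDF
Byte 2: 0xD0
0xDF XOR 0xD0 = 0x0F

Answer: 0x0F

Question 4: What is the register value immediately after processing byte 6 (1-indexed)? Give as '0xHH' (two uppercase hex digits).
After byte 1 (0x83): reg=0xDF
After byte 2 (0xD0): reg=0x2D
After byte 3 (0x5F): reg=0x59
After byte 4 (0x7F): reg=0xF2
After byte 5 (0x25): reg=0x2B
After byte 6 (0xDB): reg=0xDE

Answer: 0xDE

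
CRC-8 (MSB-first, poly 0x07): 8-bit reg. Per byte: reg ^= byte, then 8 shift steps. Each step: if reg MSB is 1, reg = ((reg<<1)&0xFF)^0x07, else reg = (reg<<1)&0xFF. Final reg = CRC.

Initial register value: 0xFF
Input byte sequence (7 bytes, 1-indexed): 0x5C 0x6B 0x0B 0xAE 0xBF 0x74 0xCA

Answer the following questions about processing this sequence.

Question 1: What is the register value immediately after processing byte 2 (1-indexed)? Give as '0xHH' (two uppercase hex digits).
After byte 1 (0x5C): reg=0x60
After byte 2 (0x6B): reg=0x31

Answer: 0x31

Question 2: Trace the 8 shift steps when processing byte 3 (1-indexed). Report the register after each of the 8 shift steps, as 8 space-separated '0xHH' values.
After byte 1 (0x5C): reg=0x60
After byte 2 (0x6B): reg=0x31
Register before byte 3: 0x31
After XOR with byte 0x0B: 0x3A

Answer: 0x74 0xE8 0xD7 0xA9 0x55 0xAA 0x53 0xA6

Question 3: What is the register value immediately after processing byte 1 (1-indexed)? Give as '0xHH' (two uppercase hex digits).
Answer: 0x60

Derivation:
After byte 1 (0x5C): reg=0x60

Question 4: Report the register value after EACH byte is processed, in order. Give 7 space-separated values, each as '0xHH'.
0x60 0x31 0xA6 0x38 0x9C 0x96 0x93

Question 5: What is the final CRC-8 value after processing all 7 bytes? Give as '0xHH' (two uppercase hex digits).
Answer: 0x93

Derivation:
After byte 1 (0x5C): reg=0x60
After byte 2 (0x6B): reg=0x31
After byte 3 (0x0B): reg=0xA6
After byte 4 (0xAE): reg=0x38
After byte 5 (0xBF): reg=0x9C
After byte 6 (0x74): reg=0x96
After byte 7 (0xCA): reg=0x93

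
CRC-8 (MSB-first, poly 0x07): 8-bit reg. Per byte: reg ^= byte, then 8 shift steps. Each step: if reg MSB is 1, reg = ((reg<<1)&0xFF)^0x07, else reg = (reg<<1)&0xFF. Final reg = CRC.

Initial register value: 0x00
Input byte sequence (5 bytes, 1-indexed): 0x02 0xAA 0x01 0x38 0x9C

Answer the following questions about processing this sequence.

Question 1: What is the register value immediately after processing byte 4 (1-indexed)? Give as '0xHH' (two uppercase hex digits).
Answer: 0x5E

Derivation:
After byte 1 (0x02): reg=0x0E
After byte 2 (0xAA): reg=0x75
After byte 3 (0x01): reg=0x4B
After byte 4 (0x38): reg=0x5E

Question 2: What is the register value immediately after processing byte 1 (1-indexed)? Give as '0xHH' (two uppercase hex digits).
After byte 1 (0x02): reg=0x0E

Answer: 0x0E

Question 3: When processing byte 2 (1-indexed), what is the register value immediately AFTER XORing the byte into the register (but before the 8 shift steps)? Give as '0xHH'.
Register before byte 2: 0x0E
Byte 2: 0xAA
0x0E XOR 0xAA = 0xA4

Answer: 0xA4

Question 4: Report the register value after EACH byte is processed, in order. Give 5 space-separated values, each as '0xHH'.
0x0E 0x75 0x4B 0x5E 0x40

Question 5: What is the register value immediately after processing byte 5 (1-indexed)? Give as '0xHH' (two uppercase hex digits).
Answer: 0x40

Derivation:
After byte 1 (0x02): reg=0x0E
After byte 2 (0xAA): reg=0x75
After byte 3 (0x01): reg=0x4B
After byte 4 (0x38): reg=0x5E
After byte 5 (0x9C): reg=0x40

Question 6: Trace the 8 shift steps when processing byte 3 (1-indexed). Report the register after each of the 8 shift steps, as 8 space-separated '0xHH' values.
Answer: 0xE8 0xD7 0xA9 0x55 0xAA 0x53 0xA6 0x4B

Derivation:
After byte 1 (0x02): reg=0x0E
After byte 2 (0xAA): reg=0x75
Register before byte 3: 0x75
After XOR with byte 0x01: 0x74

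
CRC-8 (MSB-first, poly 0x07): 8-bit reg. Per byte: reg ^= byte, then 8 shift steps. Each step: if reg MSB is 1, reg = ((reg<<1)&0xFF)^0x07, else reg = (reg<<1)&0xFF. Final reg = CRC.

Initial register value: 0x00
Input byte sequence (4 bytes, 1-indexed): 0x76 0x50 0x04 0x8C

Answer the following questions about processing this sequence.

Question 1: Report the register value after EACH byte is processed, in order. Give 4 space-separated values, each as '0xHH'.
0x45 0x6B 0x0A 0x9B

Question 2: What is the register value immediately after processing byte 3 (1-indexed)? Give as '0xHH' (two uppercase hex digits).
After byte 1 (0x76): reg=0x45
After byte 2 (0x50): reg=0x6B
After byte 3 (0x04): reg=0x0A

Answer: 0x0A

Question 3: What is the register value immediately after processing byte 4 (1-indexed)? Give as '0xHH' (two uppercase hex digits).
After byte 1 (0x76): reg=0x45
After byte 2 (0x50): reg=0x6B
After byte 3 (0x04): reg=0x0A
After byte 4 (0x8C): reg=0x9B

Answer: 0x9B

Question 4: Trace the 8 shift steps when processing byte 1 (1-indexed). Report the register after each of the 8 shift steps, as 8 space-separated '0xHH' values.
Register before byte 1: 0x00
After XOR with byte 0x76: 0x76

Answer: 0xEC 0xDF 0xB9 0x75 0xEA 0xD3 0xA1 0x45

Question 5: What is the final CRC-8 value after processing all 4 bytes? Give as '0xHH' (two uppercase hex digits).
After byte 1 (0x76): reg=0x45
After byte 2 (0x50): reg=0x6B
After byte 3 (0x04): reg=0x0A
After byte 4 (0x8C): reg=0x9B

Answer: 0x9B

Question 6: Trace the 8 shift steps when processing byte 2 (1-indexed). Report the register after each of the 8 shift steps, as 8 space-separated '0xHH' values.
Answer: 0x2A 0x54 0xA8 0x57 0xAE 0x5B 0xB6 0x6B

Derivation:
After byte 1 (0x76): reg=0x45
Register before byte 2: 0x45
After XOR with byte 0x50: 0x15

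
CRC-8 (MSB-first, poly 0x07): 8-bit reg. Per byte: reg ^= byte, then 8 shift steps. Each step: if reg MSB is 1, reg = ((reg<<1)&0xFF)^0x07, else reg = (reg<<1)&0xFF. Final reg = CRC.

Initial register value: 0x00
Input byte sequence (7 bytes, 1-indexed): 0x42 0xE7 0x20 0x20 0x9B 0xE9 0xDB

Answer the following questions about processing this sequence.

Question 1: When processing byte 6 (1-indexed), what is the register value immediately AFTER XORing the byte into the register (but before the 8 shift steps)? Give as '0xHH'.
Answer: 0xC6

Derivation:
Register before byte 6: 0x2F
Byte 6: 0xE9
0x2F XOR 0xE9 = 0xC6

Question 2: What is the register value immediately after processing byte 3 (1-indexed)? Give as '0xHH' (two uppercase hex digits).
Answer: 0x98

Derivation:
After byte 1 (0x42): reg=0xC9
After byte 2 (0xE7): reg=0xCA
After byte 3 (0x20): reg=0x98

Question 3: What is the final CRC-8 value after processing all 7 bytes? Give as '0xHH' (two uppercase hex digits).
After byte 1 (0x42): reg=0xC9
After byte 2 (0xE7): reg=0xCA
After byte 3 (0x20): reg=0x98
After byte 4 (0x20): reg=0x21
After byte 5 (0x9B): reg=0x2F
After byte 6 (0xE9): reg=0x5C
After byte 7 (0xDB): reg=0x9C

Answer: 0x9C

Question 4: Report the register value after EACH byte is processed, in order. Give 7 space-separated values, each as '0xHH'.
0xC9 0xCA 0x98 0x21 0x2F 0x5C 0x9C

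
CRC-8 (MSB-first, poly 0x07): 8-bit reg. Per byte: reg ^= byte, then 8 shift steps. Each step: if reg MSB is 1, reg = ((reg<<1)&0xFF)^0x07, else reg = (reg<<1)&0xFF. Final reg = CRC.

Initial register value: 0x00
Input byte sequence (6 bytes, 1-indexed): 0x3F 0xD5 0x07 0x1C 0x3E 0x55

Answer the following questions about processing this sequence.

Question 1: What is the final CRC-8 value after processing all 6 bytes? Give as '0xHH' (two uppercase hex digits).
After byte 1 (0x3F): reg=0xBD
After byte 2 (0xD5): reg=0x1F
After byte 3 (0x07): reg=0x48
After byte 4 (0x1C): reg=0xAB
After byte 5 (0x3E): reg=0xE2
After byte 6 (0x55): reg=0x0C

Answer: 0x0C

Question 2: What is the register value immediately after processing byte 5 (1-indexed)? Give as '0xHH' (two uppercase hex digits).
After byte 1 (0x3F): reg=0xBD
After byte 2 (0xD5): reg=0x1F
After byte 3 (0x07): reg=0x48
After byte 4 (0x1C): reg=0xAB
After byte 5 (0x3E): reg=0xE2

Answer: 0xE2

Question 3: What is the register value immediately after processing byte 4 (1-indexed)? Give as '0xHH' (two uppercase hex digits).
Answer: 0xAB

Derivation:
After byte 1 (0x3F): reg=0xBD
After byte 2 (0xD5): reg=0x1F
After byte 3 (0x07): reg=0x48
After byte 4 (0x1C): reg=0xAB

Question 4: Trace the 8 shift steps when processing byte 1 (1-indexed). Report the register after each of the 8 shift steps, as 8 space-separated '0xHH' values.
Register before byte 1: 0x00
After XOR with byte 0x3F: 0x3F

Answer: 0x7E 0xFC 0xFF 0xF9 0xF5 0xED 0xDD 0xBD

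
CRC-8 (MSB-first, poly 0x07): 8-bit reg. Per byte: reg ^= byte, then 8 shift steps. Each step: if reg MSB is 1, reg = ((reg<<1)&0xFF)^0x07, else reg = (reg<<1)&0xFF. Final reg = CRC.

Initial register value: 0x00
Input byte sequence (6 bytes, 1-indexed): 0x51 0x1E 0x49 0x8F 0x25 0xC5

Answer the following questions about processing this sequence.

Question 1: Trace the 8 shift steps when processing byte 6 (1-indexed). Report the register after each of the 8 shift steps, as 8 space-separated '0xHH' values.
After byte 1 (0x51): reg=0xB0
After byte 2 (0x1E): reg=0x43
After byte 3 (0x49): reg=0x36
After byte 4 (0x8F): reg=0x26
After byte 5 (0x25): reg=0x09
Register before byte 6: 0x09
After XOR with byte 0xC5: 0xCC

Answer: 0x9F 0x39 0x72 0xE4 0xCF 0x99 0x35 0x6A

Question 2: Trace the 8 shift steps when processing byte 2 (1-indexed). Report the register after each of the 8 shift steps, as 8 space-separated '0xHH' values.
After byte 1 (0x51): reg=0xB0
Register before byte 2: 0xB0
After XOR with byte 0x1E: 0xAE

Answer: 0x5B 0xB6 0x6B 0xD6 0xAB 0x51 0xA2 0x43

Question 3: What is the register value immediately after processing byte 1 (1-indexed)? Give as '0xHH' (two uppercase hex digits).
After byte 1 (0x51): reg=0xB0

Answer: 0xB0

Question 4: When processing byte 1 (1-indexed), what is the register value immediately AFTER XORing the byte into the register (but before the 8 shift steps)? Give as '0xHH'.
Register before byte 1: 0x00
Byte 1: 0x51
0x00 XOR 0x51 = 0x51

Answer: 0x51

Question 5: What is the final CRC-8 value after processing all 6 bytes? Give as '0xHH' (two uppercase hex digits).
After byte 1 (0x51): reg=0xB0
After byte 2 (0x1E): reg=0x43
After byte 3 (0x49): reg=0x36
After byte 4 (0x8F): reg=0x26
After byte 5 (0x25): reg=0x09
After byte 6 (0xC5): reg=0x6A

Answer: 0x6A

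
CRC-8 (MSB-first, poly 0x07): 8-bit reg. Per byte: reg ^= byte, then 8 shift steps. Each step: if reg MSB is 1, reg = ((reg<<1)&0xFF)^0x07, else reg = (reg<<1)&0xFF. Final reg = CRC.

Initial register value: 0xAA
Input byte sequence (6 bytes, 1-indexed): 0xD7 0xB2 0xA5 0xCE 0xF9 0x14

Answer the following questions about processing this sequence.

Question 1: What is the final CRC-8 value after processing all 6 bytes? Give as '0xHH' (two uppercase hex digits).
Answer: 0xC1

Derivation:
After byte 1 (0xD7): reg=0x74
After byte 2 (0xB2): reg=0x5C
After byte 3 (0xA5): reg=0xE1
After byte 4 (0xCE): reg=0xCD
After byte 5 (0xF9): reg=0x8C
After byte 6 (0x14): reg=0xC1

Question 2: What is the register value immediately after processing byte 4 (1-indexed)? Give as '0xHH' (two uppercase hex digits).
After byte 1 (0xD7): reg=0x74
After byte 2 (0xB2): reg=0x5C
After byte 3 (0xA5): reg=0xE1
After byte 4 (0xCE): reg=0xCD

Answer: 0xCD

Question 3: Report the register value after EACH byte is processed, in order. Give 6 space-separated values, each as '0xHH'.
0x74 0x5C 0xE1 0xCD 0x8C 0xC1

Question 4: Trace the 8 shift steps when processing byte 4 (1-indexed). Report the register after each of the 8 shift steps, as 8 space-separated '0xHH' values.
After byte 1 (0xD7): reg=0x74
After byte 2 (0xB2): reg=0x5C
After byte 3 (0xA5): reg=0xE1
Register before byte 4: 0xE1
After XOR with byte 0xCE: 0x2F

Answer: 0x5E 0xBC 0x7F 0xFE 0xFB 0xF1 0xE5 0xCD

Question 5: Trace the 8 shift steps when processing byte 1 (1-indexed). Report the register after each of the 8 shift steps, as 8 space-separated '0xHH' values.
Answer: 0xFA 0xF3 0xE1 0xC5 0x8D 0x1D 0x3A 0x74

Derivation:
Register before byte 1: 0xAA
After XOR with byte 0xD7: 0x7D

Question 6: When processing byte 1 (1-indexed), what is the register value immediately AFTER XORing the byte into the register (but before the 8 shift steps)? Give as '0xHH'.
Register before byte 1: 0xAA
Byte 1: 0xD7
0xAA XOR 0xD7 = 0x7D

Answer: 0x7D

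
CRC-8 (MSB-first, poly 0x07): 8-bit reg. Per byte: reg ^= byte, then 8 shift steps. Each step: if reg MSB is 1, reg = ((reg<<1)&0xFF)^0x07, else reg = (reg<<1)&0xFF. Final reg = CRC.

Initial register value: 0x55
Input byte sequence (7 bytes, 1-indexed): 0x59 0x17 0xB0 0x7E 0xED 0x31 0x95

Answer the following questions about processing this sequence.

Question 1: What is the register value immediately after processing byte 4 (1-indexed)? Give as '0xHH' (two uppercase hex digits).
After byte 1 (0x59): reg=0x24
After byte 2 (0x17): reg=0x99
After byte 3 (0xB0): reg=0xDF
After byte 4 (0x7E): reg=0x6E

Answer: 0x6E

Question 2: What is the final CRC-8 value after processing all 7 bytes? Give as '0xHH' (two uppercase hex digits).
After byte 1 (0x59): reg=0x24
After byte 2 (0x17): reg=0x99
After byte 3 (0xB0): reg=0xDF
After byte 4 (0x7E): reg=0x6E
After byte 5 (0xED): reg=0x80
After byte 6 (0x31): reg=0x1E
After byte 7 (0x95): reg=0xB8

Answer: 0xB8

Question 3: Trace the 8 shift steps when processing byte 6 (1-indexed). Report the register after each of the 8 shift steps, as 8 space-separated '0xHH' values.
After byte 1 (0x59): reg=0x24
After byte 2 (0x17): reg=0x99
After byte 3 (0xB0): reg=0xDF
After byte 4 (0x7E): reg=0x6E
After byte 5 (0xED): reg=0x80
Register before byte 6: 0x80
After XOR with byte 0x31: 0xB1

Answer: 0x65 0xCA 0x93 0x21 0x42 0x84 0x0F 0x1E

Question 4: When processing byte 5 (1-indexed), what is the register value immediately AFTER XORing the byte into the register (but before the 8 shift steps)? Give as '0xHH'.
Register before byte 5: 0x6E
Byte 5: 0xED
0x6E XOR 0xED = 0x83

Answer: 0x83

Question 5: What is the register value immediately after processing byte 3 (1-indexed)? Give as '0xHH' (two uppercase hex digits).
Answer: 0xDF

Derivation:
After byte 1 (0x59): reg=0x24
After byte 2 (0x17): reg=0x99
After byte 3 (0xB0): reg=0xDF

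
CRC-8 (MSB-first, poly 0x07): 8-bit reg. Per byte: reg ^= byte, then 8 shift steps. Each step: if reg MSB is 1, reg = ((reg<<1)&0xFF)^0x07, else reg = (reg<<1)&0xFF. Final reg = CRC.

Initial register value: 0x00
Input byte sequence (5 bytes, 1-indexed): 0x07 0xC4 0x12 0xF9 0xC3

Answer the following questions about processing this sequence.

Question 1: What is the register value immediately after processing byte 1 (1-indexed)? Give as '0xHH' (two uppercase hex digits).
After byte 1 (0x07): reg=0x15

Answer: 0x15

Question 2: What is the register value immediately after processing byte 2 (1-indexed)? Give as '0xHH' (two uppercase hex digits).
After byte 1 (0x07): reg=0x15
After byte 2 (0xC4): reg=0x39

Answer: 0x39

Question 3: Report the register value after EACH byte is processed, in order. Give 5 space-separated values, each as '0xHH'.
0x15 0x39 0xD1 0xD8 0x41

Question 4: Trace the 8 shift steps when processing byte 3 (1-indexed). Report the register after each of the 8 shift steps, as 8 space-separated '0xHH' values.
Answer: 0x56 0xAC 0x5F 0xBE 0x7B 0xF6 0xEB 0xD1

Derivation:
After byte 1 (0x07): reg=0x15
After byte 2 (0xC4): reg=0x39
Register before byte 3: 0x39
After XOR with byte 0x12: 0x2B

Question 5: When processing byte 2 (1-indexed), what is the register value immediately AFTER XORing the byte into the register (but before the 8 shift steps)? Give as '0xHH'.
Answer: 0xD1

Derivation:
Register before byte 2: 0x15
Byte 2: 0xC4
0x15 XOR 0xC4 = 0xD1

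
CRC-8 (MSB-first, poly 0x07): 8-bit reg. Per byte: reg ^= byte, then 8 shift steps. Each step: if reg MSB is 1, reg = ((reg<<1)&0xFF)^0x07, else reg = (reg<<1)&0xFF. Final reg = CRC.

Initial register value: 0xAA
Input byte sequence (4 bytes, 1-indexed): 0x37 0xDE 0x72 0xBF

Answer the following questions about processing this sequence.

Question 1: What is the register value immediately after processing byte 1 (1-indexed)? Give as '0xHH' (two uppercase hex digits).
After byte 1 (0x37): reg=0xDA

Answer: 0xDA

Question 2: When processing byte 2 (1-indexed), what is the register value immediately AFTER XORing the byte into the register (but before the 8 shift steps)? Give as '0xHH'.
Register before byte 2: 0xDA
Byte 2: 0xDE
0xDA XOR 0xDE = 0x04

Answer: 0x04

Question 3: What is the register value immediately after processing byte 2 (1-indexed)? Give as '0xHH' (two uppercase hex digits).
Answer: 0x1C

Derivation:
After byte 1 (0x37): reg=0xDA
After byte 2 (0xDE): reg=0x1C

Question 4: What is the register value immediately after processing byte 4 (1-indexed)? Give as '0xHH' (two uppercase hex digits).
After byte 1 (0x37): reg=0xDA
After byte 2 (0xDE): reg=0x1C
After byte 3 (0x72): reg=0x0D
After byte 4 (0xBF): reg=0x17

Answer: 0x17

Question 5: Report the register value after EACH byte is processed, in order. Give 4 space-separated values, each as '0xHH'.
0xDA 0x1C 0x0D 0x17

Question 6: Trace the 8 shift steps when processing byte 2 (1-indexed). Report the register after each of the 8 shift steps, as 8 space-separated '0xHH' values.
Answer: 0x08 0x10 0x20 0x40 0x80 0x07 0x0E 0x1C

Derivation:
After byte 1 (0x37): reg=0xDA
Register before byte 2: 0xDA
After XOR with byte 0xDE: 0x04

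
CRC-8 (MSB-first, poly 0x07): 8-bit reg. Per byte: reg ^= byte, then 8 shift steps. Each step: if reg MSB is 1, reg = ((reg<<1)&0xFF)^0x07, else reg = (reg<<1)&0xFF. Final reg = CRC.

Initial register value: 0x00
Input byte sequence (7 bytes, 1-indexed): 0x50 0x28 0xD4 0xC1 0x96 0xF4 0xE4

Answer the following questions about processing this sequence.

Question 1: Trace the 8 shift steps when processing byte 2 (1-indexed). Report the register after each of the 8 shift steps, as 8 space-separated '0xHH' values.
After byte 1 (0x50): reg=0xB7
Register before byte 2: 0xB7
After XOR with byte 0x28: 0x9F

Answer: 0x39 0x72 0xE4 0xCF 0x99 0x35 0x6A 0xD4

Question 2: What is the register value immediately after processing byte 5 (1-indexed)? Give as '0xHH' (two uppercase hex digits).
Answer: 0x13

Derivation:
After byte 1 (0x50): reg=0xB7
After byte 2 (0x28): reg=0xD4
After byte 3 (0xD4): reg=0x00
After byte 4 (0xC1): reg=0x49
After byte 5 (0x96): reg=0x13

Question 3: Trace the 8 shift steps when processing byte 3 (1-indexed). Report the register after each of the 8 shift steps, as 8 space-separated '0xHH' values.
After byte 1 (0x50): reg=0xB7
After byte 2 (0x28): reg=0xD4
Register before byte 3: 0xD4
After XOR with byte 0xD4: 0x00

Answer: 0x00 0x00 0x00 0x00 0x00 0x00 0x00 0x00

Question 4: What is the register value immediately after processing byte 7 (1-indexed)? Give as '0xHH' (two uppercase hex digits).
After byte 1 (0x50): reg=0xB7
After byte 2 (0x28): reg=0xD4
After byte 3 (0xD4): reg=0x00
After byte 4 (0xC1): reg=0x49
After byte 5 (0x96): reg=0x13
After byte 6 (0xF4): reg=0xBB
After byte 7 (0xE4): reg=0x9A

Answer: 0x9A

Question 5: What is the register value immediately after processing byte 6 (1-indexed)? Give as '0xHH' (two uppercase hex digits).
Answer: 0xBB

Derivation:
After byte 1 (0x50): reg=0xB7
After byte 2 (0x28): reg=0xD4
After byte 3 (0xD4): reg=0x00
After byte 4 (0xC1): reg=0x49
After byte 5 (0x96): reg=0x13
After byte 6 (0xF4): reg=0xBB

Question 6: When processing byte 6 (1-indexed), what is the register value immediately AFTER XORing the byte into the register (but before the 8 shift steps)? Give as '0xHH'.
Register before byte 6: 0x13
Byte 6: 0xF4
0x13 XOR 0xF4 = 0xE7

Answer: 0xE7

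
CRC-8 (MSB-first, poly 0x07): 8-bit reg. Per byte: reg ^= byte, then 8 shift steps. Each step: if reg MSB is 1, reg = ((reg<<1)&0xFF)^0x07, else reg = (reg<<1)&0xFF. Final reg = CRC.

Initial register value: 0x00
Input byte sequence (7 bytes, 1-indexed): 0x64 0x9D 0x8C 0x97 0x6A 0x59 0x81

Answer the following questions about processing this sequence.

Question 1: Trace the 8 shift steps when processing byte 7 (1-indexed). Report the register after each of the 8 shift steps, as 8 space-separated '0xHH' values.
After byte 1 (0x64): reg=0x3B
After byte 2 (0x9D): reg=0x7B
After byte 3 (0x8C): reg=0xCB
After byte 4 (0x97): reg=0x93
After byte 5 (0x6A): reg=0xE1
After byte 6 (0x59): reg=0x21
Register before byte 7: 0x21
After XOR with byte 0x81: 0xA0

Answer: 0x47 0x8E 0x1B 0x36 0x6C 0xD8 0xB7 0x69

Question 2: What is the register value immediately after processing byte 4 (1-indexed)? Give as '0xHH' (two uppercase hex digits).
After byte 1 (0x64): reg=0x3B
After byte 2 (0x9D): reg=0x7B
After byte 3 (0x8C): reg=0xCB
After byte 4 (0x97): reg=0x93

Answer: 0x93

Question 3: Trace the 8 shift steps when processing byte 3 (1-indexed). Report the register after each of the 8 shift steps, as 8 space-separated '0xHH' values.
After byte 1 (0x64): reg=0x3B
After byte 2 (0x9D): reg=0x7B
Register before byte 3: 0x7B
After XOR with byte 0x8C: 0xF7

Answer: 0xE9 0xD5 0xAD 0x5D 0xBA 0x73 0xE6 0xCB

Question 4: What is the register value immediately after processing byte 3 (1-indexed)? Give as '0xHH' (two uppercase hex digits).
After byte 1 (0x64): reg=0x3B
After byte 2 (0x9D): reg=0x7B
After byte 3 (0x8C): reg=0xCB

Answer: 0xCB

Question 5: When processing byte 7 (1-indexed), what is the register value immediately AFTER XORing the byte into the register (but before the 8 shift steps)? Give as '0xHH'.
Answer: 0xA0

Derivation:
Register before byte 7: 0x21
Byte 7: 0x81
0x21 XOR 0x81 = 0xA0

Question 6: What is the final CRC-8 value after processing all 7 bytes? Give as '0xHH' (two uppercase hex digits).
After byte 1 (0x64): reg=0x3B
After byte 2 (0x9D): reg=0x7B
After byte 3 (0x8C): reg=0xCB
After byte 4 (0x97): reg=0x93
After byte 5 (0x6A): reg=0xE1
After byte 6 (0x59): reg=0x21
After byte 7 (0x81): reg=0x69

Answer: 0x69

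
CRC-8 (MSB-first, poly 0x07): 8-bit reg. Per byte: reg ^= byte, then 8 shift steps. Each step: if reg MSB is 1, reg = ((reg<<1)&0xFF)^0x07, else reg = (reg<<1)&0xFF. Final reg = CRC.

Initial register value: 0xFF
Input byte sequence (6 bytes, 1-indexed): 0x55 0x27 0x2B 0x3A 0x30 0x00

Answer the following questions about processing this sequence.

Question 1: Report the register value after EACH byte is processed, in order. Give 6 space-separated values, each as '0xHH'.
0x5F 0x6F 0xDB 0xA9 0xC6 0x5C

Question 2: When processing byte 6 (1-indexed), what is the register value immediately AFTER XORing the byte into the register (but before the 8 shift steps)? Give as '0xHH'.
Register before byte 6: 0xC6
Byte 6: 0x00
0xC6 XOR 0x00 = 0xC6

Answer: 0xC6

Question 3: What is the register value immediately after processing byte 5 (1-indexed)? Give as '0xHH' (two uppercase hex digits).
Answer: 0xC6

Derivation:
After byte 1 (0x55): reg=0x5F
After byte 2 (0x27): reg=0x6F
After byte 3 (0x2B): reg=0xDB
After byte 4 (0x3A): reg=0xA9
After byte 5 (0x30): reg=0xC6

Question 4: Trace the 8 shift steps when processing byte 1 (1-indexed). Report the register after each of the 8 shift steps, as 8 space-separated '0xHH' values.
Register before byte 1: 0xFF
After XOR with byte 0x55: 0xAA

Answer: 0x53 0xA6 0x4B 0x96 0x2B 0x56 0xAC 0x5F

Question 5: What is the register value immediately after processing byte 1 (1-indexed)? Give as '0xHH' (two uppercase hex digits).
After byte 1 (0x55): reg=0x5F

Answer: 0x5F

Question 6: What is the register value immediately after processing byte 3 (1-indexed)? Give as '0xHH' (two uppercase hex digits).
Answer: 0xDB

Derivation:
After byte 1 (0x55): reg=0x5F
After byte 2 (0x27): reg=0x6F
After byte 3 (0x2B): reg=0xDB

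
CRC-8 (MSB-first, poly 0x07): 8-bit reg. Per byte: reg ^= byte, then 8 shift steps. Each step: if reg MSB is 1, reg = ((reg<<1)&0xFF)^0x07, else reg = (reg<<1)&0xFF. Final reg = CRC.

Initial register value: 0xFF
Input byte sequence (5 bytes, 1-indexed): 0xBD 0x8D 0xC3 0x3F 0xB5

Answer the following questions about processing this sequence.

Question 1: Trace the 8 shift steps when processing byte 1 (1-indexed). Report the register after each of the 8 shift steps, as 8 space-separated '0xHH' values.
Register before byte 1: 0xFF
After XOR with byte 0xBD: 0x42

Answer: 0x84 0x0F 0x1E 0x3C 0x78 0xF0 0xE7 0xC9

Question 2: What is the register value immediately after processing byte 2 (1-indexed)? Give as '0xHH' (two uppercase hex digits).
Answer: 0xDB

Derivation:
After byte 1 (0xBD): reg=0xC9
After byte 2 (0x8D): reg=0xDB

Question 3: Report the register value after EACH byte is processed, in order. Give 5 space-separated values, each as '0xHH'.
0xC9 0xDB 0x48 0x42 0xCB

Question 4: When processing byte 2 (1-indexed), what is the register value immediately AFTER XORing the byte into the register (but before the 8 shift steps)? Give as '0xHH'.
Register before byte 2: 0xC9
Byte 2: 0x8D
0xC9 XOR 0x8D = 0x44

Answer: 0x44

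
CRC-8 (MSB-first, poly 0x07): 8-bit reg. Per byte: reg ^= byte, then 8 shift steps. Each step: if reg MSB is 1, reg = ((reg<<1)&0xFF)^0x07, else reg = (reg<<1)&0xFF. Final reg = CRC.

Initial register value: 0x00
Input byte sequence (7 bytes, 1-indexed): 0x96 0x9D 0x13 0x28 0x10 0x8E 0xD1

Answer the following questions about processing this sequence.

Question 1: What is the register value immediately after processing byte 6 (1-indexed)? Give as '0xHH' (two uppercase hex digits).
Answer: 0x6E

Derivation:
After byte 1 (0x96): reg=0xEB
After byte 2 (0x9D): reg=0x45
After byte 3 (0x13): reg=0xA5
After byte 4 (0x28): reg=0xAA
After byte 5 (0x10): reg=0x2F
After byte 6 (0x8E): reg=0x6E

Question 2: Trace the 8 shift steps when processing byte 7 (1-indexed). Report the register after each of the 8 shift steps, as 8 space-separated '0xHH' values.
Answer: 0x79 0xF2 0xE3 0xC1 0x85 0x0D 0x1A 0x34

Derivation:
After byte 1 (0x96): reg=0xEB
After byte 2 (0x9D): reg=0x45
After byte 3 (0x13): reg=0xA5
After byte 4 (0x28): reg=0xAA
After byte 5 (0x10): reg=0x2F
After byte 6 (0x8E): reg=0x6E
Register before byte 7: 0x6E
After XOR with byte 0xD1: 0xBF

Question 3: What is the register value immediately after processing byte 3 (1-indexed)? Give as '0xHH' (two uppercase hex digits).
After byte 1 (0x96): reg=0xEB
After byte 2 (0x9D): reg=0x45
After byte 3 (0x13): reg=0xA5

Answer: 0xA5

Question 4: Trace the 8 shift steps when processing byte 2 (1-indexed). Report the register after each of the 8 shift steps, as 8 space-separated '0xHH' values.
After byte 1 (0x96): reg=0xEB
Register before byte 2: 0xEB
After XOR with byte 0x9D: 0x76

Answer: 0xEC 0xDF 0xB9 0x75 0xEA 0xD3 0xA1 0x45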